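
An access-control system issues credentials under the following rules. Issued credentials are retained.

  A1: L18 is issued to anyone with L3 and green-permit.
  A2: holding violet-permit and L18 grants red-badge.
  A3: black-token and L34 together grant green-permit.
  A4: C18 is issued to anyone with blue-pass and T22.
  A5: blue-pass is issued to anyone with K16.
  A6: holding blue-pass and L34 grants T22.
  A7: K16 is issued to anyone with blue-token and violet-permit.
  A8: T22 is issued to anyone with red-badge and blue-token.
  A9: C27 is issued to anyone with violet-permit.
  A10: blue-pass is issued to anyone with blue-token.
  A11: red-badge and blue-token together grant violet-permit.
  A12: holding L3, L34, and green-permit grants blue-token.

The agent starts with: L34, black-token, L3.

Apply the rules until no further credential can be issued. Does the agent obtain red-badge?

red-badge would need violet-permit and L18 (A2), but violet-permit is never granted.

No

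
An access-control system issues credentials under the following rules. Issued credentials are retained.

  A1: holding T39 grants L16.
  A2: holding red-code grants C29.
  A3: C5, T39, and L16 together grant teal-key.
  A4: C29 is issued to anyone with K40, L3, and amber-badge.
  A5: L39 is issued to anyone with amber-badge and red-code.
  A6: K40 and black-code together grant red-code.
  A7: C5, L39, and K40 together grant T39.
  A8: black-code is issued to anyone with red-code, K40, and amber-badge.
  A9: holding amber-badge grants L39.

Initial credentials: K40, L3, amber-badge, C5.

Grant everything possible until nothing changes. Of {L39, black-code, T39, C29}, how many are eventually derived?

Holding K40, L3, and amber-badge grants C29 (A4).
Holding amber-badge grants L39 (A9).
Holding C5, L39, and K40 grants T39 (A7).
L39: reached.
black-code would need red-code, K40, and amber-badge (A8), but red-code is never granted.
T39: reached.
C29: reached.
Reached: L39, T39, and C29 — 3 of the 4.

3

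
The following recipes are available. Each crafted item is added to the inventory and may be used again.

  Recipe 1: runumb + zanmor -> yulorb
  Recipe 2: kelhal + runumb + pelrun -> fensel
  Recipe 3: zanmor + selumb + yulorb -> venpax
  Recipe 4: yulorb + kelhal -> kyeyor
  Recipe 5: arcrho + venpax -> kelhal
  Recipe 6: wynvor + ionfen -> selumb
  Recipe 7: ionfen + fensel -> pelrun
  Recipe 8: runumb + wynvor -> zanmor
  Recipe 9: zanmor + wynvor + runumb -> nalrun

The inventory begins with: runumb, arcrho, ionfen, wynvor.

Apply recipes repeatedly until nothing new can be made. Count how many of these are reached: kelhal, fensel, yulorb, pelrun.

2

runumb + wynvor -> zanmor (Recipe 8).
wynvor + ionfen -> selumb (Recipe 6).
Using Recipe 1, runumb and zanmor make yulorb.
Using Recipe 3, zanmor, selumb, and yulorb make venpax.
arcrho + venpax -> kelhal (Recipe 5).
kelhal: reached.
fensel would need kelhal, runumb, and pelrun (Recipe 2), but pelrun is never obtained.
yulorb: reached.
pelrun would need ionfen and fensel (Recipe 7), but fensel is never obtained.
Reached: kelhal and yulorb — 2 of the 4.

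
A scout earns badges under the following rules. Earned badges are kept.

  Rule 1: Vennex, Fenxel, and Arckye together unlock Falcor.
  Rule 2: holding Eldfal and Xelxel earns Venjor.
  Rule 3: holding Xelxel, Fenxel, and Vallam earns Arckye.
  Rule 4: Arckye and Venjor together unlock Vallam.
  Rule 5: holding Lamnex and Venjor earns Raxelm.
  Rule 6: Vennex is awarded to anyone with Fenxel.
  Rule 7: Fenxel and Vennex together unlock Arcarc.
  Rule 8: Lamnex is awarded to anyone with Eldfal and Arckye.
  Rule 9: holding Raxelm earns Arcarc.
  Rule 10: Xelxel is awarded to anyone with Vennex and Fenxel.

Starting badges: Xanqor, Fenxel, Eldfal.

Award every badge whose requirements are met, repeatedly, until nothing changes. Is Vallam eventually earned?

No

Vallam would need Arckye and Venjor (Rule 4), but Arckye is never earned.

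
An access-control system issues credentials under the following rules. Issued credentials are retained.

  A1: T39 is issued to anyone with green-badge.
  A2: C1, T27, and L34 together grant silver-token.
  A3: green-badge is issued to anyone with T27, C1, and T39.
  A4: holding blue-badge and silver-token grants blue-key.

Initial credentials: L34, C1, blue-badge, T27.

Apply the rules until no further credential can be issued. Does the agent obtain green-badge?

No

green-badge would need T27, C1, and T39 (A3), but T39 is never granted.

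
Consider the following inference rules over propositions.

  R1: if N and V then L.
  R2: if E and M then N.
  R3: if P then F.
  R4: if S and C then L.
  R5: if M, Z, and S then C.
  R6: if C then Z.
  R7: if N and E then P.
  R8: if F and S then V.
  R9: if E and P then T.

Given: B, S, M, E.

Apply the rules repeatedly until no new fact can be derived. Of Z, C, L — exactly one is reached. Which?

L

E and M hold, so N follows (R2).
N and E hold, so P follows (R7).
P holds, so F follows (R3).
From F and S, R8 gives V.
N and V hold, so L follows (R1).
C would need M, Z, and S (R5), but Z is never established. Z would need C (R6), but C is never established.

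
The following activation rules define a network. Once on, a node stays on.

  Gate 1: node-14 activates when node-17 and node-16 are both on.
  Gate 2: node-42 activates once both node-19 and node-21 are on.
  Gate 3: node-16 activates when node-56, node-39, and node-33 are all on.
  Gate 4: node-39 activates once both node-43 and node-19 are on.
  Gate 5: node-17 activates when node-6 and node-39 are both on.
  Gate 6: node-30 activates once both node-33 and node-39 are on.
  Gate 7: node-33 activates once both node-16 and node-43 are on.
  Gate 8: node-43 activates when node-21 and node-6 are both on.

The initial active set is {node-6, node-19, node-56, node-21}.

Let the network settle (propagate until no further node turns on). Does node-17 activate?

Yes

Gate 8: node-21 and node-6 on → node-43 on.
node-43 and node-19 are on, so node-39 activates (Gate 4).
Gate 5: node-6 and node-39 on → node-17 on.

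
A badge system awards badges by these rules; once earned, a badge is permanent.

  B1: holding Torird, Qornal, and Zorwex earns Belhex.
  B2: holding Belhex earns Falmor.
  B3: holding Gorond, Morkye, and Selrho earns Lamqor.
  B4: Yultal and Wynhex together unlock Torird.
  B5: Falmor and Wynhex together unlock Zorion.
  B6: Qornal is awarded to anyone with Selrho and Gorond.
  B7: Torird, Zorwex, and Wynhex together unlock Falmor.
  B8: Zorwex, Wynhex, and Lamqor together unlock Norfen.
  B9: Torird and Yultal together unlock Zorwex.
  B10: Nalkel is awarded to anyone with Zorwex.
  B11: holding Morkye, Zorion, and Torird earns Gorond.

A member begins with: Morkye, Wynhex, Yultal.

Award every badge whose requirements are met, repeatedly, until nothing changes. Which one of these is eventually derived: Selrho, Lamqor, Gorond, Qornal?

With Yultal and Wynhex, Torird is earned (B4).
With Torird and Yultal, Zorwex is earned (B9).
With Torird, Zorwex, and Wynhex, Falmor is earned (B7).
With Falmor and Wynhex, Zorion is earned (B5).
With Morkye, Zorion, and Torird, Gorond is earned (B11).
No rule produces Selrho, and it is not given. Qornal would need Selrho and Gorond (B6), but Selrho is never earned. Lamqor would need Gorond, Morkye, and Selrho (B3), but Selrho is never earned.

Gorond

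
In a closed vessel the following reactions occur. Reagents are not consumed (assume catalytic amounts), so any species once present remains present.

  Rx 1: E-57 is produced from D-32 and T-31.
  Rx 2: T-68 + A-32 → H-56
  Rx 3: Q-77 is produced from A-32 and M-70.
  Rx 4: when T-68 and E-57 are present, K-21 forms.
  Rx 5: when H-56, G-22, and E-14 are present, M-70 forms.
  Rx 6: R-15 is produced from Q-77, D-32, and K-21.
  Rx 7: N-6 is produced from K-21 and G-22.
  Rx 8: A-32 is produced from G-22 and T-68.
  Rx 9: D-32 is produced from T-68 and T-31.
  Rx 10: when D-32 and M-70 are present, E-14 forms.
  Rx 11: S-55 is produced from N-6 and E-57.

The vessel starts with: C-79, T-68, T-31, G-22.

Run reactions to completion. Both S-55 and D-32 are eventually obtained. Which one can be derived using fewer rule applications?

D-32

D-32: T-68 and T-31 present → D-32 forms (Rx 9). [1 rule application]
S-55: T-68 and T-31 present → D-32 forms (Rx 9). D-32 and T-31 present → E-57 forms (Rx 1). T-68 and E-57 present → K-21 forms (Rx 4). K-21 and G-22 present → N-6 forms (Rx 7). N-6 and E-57 present → S-55 forms (Rx 11). [5 rule applications]
D-32 needs fewer.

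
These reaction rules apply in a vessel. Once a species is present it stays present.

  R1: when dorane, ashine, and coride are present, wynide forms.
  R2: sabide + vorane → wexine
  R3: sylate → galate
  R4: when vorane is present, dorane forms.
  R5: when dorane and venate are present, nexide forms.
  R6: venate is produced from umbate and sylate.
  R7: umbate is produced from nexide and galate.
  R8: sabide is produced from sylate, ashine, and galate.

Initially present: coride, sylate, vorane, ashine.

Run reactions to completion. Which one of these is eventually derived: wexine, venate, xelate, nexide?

sylate present → galate forms (R3).
sylate, ashine, and galate present → sabide forms (R8).
sabide and vorane present → wexine forms (R2).
No rule produces xelate, and it is not given. venate would need umbate and sylate (R6), but umbate never forms. nexide would need dorane and venate (R5), but venate never forms.

wexine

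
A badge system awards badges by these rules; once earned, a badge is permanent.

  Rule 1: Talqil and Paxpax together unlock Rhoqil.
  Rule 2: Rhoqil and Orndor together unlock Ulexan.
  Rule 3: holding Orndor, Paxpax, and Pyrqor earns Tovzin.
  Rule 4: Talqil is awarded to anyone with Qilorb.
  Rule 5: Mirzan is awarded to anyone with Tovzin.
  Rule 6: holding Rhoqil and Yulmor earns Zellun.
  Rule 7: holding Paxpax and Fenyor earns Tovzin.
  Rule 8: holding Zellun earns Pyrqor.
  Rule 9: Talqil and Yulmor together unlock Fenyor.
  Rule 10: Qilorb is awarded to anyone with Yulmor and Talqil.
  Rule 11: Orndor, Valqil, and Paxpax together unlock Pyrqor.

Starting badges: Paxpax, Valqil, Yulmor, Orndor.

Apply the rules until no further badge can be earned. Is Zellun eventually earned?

Zellun would need Rhoqil and Yulmor (Rule 6), but Rhoqil is never earned.

No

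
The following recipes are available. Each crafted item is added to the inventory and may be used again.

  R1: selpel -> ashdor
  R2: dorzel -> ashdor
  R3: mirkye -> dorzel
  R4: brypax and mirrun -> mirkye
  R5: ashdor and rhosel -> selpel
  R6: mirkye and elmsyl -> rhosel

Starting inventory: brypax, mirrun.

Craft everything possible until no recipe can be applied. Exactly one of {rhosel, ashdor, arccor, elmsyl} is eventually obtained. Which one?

ashdor

Using R4, brypax and mirrun make mirkye.
mirkye -> dorzel (R3).
Using R2, dorzel makes ashdor.
rhosel would need mirkye and elmsyl (R6), but elmsyl is never obtained. No rule produces elmsyl, and it is not given. No rule produces arccor, and it is not given.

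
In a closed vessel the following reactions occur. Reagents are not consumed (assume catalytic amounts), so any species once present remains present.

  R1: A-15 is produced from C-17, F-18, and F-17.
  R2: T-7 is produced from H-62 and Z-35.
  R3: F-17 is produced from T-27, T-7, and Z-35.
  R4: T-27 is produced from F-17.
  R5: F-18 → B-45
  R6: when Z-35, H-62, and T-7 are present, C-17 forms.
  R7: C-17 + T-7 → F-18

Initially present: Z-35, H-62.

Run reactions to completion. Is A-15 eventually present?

No

A-15 would need C-17, F-18, and F-17 (R1), but F-17 never forms.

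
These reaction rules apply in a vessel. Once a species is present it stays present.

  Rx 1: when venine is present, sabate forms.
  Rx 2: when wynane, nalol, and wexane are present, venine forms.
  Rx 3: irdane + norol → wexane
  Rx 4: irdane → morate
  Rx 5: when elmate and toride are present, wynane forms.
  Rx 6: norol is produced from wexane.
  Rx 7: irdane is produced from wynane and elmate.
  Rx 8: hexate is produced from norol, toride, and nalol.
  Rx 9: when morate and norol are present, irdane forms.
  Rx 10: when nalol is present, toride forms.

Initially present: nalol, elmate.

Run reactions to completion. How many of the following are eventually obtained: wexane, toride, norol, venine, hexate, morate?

nalol present → toride forms (Rx 10).
elmate and toride present → wynane forms (Rx 5).
wynane and elmate present → irdane forms (Rx 7).
irdane present → morate forms (Rx 4).
wexane would need irdane and norol (Rx 3), but norol never forms.
toride: reached.
norol would need wexane (Rx 6), but wexane never forms.
venine would need wynane, nalol, and wexane (Rx 2), but wexane never forms.
hexate would need norol, toride, and nalol (Rx 8), but norol never forms.
morate: reached.
Reached: toride and morate — 2 of the 6.

2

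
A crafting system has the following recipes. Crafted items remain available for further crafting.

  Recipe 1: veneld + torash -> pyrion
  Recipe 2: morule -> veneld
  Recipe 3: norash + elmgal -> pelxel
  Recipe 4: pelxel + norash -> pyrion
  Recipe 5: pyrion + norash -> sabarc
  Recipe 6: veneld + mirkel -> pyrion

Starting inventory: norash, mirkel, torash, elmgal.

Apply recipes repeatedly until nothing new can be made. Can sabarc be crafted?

norash + elmgal -> pelxel (Recipe 3).
pelxel + norash -> pyrion (Recipe 4).
Using Recipe 5, pyrion and norash make sabarc.

Yes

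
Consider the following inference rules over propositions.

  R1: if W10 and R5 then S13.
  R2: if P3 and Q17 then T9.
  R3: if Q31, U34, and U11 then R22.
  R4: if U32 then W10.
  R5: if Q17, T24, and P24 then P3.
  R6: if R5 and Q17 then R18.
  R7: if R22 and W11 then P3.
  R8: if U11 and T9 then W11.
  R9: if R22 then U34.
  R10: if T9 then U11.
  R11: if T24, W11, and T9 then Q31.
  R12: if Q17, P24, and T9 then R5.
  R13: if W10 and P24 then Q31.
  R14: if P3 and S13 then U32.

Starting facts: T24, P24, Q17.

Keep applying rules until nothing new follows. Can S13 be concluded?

No

S13 would need W10 and R5 (R1), but W10 is never established.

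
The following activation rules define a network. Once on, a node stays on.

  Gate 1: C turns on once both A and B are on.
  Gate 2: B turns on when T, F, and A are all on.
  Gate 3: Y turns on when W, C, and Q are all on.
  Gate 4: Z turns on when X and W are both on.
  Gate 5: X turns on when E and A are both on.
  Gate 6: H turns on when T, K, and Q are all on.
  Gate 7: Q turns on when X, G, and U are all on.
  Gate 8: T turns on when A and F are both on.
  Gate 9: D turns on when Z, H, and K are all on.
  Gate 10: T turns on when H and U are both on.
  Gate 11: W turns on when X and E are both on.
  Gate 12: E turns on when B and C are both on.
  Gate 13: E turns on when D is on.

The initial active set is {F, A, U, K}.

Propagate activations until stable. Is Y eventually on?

No

Y would need W, C, and Q (Gate 3), but Q never turns on.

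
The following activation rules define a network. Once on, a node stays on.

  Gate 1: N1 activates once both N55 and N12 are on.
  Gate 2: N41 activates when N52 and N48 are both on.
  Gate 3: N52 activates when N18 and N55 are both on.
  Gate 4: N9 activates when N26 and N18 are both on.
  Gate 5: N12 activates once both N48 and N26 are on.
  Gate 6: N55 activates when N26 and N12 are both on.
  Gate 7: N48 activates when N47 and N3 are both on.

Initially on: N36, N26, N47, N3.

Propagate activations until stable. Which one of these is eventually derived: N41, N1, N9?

N1

Gate 7: N47 and N3 on → N48 on.
Gate 5: N48 and N26 on → N12 on.
N26 and N12 are on, so N55 activates (Gate 6).
N55 and N12 are on, so N1 activates (Gate 1).
N41 would need N52 and N48 (Gate 2), but N52 never turns on. N9 would need N26 and N18 (Gate 4), but N18 never turns on.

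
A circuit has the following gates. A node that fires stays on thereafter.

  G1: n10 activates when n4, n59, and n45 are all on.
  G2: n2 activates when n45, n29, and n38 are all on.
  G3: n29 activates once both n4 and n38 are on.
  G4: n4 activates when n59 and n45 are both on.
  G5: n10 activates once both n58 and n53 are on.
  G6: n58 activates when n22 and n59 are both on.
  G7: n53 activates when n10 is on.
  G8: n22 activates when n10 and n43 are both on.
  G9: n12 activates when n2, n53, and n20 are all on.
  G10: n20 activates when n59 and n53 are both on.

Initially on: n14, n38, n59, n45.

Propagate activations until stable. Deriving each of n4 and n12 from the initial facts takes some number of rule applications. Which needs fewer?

n4: G4: n59 and n45 on → n4 on. [1 rule application]
n12: n59 and n45 are on, so n4 activates (G4). G1: n4, n59, and n45 on → n10 on. G3: n4 and n38 on → n29 on. G7: n10 on → n53 on. G2: n45, n29, and n38 on → n2 on. n59 and n53 are on, so n20 activates (G10). n2, n53, and n20 are on, so n12 activates (G9). [7 rule applications]
n4 needs fewer.

n4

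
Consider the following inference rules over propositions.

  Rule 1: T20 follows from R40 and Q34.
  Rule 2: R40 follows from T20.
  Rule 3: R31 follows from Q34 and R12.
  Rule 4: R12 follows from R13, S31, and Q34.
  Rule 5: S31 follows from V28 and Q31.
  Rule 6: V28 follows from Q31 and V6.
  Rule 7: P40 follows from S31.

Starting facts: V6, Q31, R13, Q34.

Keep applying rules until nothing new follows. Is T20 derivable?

T20 would need R40 and Q34 (Rule 1), but R40 is never established.

No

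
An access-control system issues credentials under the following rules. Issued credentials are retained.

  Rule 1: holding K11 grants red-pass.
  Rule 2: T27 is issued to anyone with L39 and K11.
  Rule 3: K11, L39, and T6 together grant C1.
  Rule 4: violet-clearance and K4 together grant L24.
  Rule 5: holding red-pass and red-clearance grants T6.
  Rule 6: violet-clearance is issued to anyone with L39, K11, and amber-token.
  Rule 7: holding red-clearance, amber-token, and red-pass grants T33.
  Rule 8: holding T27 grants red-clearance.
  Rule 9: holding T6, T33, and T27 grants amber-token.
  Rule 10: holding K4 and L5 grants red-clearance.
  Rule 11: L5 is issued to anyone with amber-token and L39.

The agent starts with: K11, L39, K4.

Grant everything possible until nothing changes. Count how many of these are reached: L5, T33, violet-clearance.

L5 would need amber-token and L39 (Rule 11), but amber-token is never granted.
T33 would need red-clearance, amber-token, and red-pass (Rule 7), but amber-token is never granted.
violet-clearance would need L39, K11, and amber-token (Rule 6), but amber-token is never granted.
None of the 3 are reached.

0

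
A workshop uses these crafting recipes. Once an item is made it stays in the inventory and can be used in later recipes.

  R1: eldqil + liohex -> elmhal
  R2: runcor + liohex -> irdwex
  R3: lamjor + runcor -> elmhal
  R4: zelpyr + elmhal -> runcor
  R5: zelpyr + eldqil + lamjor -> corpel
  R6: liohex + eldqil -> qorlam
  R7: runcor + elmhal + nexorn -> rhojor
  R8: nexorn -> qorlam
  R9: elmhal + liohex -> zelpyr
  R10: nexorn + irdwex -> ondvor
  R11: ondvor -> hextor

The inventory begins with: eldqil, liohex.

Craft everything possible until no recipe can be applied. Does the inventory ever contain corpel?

No

corpel would need zelpyr, eldqil, and lamjor (R5), but lamjor is never obtained.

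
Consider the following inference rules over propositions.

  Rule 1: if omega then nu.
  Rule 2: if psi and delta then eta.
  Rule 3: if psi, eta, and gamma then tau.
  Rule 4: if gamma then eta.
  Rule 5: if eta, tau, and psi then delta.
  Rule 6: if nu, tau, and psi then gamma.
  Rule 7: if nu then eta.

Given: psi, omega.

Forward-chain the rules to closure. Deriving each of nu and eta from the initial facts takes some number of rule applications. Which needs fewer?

nu: omega holds, so nu follows (Rule 1). [1 rule application]
eta: From omega, Rule 1 gives nu. nu holds, so eta follows (Rule 7). [2 rule applications]
nu needs fewer.

nu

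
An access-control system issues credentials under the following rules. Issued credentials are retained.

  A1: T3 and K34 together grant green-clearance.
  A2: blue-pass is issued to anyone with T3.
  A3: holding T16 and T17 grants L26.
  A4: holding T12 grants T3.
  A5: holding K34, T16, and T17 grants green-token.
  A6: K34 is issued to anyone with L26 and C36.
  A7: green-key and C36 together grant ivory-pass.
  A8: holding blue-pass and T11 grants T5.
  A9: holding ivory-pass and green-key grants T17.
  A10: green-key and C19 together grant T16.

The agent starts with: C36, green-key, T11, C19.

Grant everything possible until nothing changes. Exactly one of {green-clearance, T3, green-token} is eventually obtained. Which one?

Holding green-key and C36 grants ivory-pass (A7).
Holding green-key and C19 grants T16 (A10).
Holding ivory-pass and green-key grants T17 (A9).
Holding T16 and T17 grants L26 (A3).
Holding L26 and C36 grants K34 (A6).
Holding K34, T16, and T17 grants green-token (A5).
green-clearance would need T3 and K34 (A1), but T3 is never granted. T3 would need T12 (A4), but T12 is never granted.

green-token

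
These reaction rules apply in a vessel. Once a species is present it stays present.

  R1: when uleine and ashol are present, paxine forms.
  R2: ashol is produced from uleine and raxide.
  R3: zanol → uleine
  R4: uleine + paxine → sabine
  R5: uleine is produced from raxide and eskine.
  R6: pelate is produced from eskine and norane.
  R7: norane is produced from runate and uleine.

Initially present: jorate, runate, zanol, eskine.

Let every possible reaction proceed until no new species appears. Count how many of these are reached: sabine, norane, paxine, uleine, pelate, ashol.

zanol present → uleine forms (R3).
runate and uleine present → norane forms (R7).
eskine and norane present → pelate forms (R6).
sabine would need uleine and paxine (R4), but paxine never forms.
norane: reached.
paxine would need uleine and ashol (R1), but ashol never forms.
uleine: reached.
pelate: reached.
ashol would need uleine and raxide (R2), but raxide never forms.
Reached: norane, uleine, and pelate — 3 of the 6.

3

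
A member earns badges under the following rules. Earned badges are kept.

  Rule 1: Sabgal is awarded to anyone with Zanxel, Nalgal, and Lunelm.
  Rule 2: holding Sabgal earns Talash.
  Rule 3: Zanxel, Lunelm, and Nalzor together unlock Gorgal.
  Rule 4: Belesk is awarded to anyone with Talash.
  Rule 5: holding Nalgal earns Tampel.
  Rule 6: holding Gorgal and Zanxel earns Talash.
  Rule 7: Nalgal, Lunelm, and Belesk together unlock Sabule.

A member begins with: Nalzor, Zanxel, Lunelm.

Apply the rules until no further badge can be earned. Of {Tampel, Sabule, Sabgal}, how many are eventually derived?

0

Tampel would need Nalgal (Rule 5), but Nalgal is never earned.
Sabule would need Nalgal, Lunelm, and Belesk (Rule 7), but Nalgal is never earned.
Sabgal would need Zanxel, Nalgal, and Lunelm (Rule 1), but Nalgal is never earned.
None of the 3 are reached.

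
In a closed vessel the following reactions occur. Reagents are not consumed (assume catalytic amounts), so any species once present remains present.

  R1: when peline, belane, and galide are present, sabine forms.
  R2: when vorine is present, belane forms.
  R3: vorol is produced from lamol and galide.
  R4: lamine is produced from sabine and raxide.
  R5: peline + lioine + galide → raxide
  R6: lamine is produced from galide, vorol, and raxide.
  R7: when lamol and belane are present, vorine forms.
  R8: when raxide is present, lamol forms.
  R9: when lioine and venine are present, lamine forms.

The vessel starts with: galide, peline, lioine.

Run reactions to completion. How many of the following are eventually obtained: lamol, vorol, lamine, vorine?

peline, lioine, and galide present → raxide forms (R5).
raxide present → lamol forms (R8).
lamol and galide present → vorol forms (R3).
galide, vorol, and raxide present → lamine forms (R6).
lamol: reached.
vorol: reached.
lamine: reached.
vorine would need lamol and belane (R7), but belane never forms.
Reached: lamol, vorol, and lamine — 3 of the 4.

3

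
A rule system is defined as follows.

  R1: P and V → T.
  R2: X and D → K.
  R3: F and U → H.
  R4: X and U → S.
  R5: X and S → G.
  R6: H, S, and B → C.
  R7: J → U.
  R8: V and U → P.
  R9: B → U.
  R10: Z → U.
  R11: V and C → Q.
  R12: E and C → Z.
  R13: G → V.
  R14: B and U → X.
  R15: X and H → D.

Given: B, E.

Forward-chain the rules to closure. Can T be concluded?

Yes

From B, R9 gives U.
B and U hold, so X follows (R14).
From X and U, R4 gives S.
X and S hold, so G follows (R5).
From G, R13 gives V.
From V and U, R8 gives P.
From P and V, R1 gives T.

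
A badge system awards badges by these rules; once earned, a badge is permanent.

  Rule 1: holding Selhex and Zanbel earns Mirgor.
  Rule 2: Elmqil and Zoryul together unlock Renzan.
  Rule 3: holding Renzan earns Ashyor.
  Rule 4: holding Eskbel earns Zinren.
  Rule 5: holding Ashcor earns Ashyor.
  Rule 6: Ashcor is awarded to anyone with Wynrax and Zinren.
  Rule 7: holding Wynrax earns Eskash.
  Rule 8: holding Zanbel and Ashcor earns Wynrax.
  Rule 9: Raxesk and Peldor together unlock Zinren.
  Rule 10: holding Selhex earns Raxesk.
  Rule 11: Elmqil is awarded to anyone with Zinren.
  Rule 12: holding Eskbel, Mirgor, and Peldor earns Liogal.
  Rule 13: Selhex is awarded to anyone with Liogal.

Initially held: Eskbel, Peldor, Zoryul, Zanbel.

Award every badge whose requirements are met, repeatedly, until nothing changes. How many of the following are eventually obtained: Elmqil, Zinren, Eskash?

With Eskbel, Zinren is earned (Rule 4).
With Zinren, Elmqil is earned (Rule 11).
Elmqil: reached.
Zinren: reached.
Eskash would need Wynrax (Rule 7), but Wynrax is never earned.
Reached: Elmqil and Zinren — 2 of the 3.

2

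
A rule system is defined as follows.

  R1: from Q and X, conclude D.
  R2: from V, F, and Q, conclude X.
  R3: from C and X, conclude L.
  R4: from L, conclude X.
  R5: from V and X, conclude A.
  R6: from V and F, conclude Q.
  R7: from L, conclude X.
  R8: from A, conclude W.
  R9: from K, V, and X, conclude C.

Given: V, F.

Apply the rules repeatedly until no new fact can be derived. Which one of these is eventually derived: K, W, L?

W

V and F hold, so Q follows (R6).
From V, F, and Q, R2 gives X.
V and X hold, so A follows (R5).
A holds, so W follows (R8).
L would need C and X (R3), but C is never established. No rule produces K, and it is not given.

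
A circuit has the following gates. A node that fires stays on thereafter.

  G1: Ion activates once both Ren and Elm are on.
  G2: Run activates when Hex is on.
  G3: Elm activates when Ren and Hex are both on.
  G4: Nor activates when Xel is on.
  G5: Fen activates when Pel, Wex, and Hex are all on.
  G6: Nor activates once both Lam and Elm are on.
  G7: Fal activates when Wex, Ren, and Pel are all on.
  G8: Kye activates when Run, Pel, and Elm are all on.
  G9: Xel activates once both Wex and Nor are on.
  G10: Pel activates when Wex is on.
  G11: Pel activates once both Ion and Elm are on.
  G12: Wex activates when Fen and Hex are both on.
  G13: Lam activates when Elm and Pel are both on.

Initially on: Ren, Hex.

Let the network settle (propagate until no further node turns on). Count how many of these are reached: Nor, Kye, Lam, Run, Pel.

G3: Ren and Hex on → Elm on.
Hex is on, so Run activates (G2).
Ren and Elm are on, so Ion activates (G1).
G11: Ion and Elm on → Pel on.
G13: Elm and Pel on → Lam on.
Run, Pel, and Elm are on, so Kye activates (G8).
Lam and Elm are on, so Nor activates (G6).
Nor: reached.
Kye: reached.
Lam: reached.
Run: reached.
Pel: reached.
All 5 are reached.

5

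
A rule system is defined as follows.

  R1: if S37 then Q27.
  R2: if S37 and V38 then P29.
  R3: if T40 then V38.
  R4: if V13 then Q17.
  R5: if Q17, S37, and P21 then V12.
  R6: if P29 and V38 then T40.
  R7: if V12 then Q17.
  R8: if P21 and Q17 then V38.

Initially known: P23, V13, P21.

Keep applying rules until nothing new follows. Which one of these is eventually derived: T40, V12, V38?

V13 holds, so Q17 follows (R4).
From P21 and Q17, R8 gives V38.
V12 would need Q17, S37, and P21 (R5), but S37 is never established. T40 would need P29 and V38 (R6), but P29 is never established.

V38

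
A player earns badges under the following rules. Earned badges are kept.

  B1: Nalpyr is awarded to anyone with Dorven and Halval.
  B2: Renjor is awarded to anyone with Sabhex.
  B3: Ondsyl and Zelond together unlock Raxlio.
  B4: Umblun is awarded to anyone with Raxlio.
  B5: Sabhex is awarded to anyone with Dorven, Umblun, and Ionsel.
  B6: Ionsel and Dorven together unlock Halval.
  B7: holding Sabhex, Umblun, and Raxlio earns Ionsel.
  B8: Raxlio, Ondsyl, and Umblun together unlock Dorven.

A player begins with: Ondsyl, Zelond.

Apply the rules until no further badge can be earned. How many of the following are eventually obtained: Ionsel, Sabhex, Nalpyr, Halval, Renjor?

Ionsel would need Sabhex, Umblun, and Raxlio (B7), but Sabhex is never earned.
Sabhex would need Dorven, Umblun, and Ionsel (B5), but Ionsel is never earned.
Nalpyr would need Dorven and Halval (B1), but Halval is never earned.
Halval would need Ionsel and Dorven (B6), but Ionsel is never earned.
Renjor would need Sabhex (B2), but Sabhex is never earned.
None of the 5 are reached.

0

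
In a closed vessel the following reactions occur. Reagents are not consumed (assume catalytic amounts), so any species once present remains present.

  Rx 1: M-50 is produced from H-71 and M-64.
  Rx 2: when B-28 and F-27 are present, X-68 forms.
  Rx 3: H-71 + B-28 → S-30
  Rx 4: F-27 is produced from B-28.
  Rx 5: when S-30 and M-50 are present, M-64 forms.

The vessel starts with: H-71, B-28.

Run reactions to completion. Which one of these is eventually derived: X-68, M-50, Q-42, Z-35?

B-28 present → F-27 forms (Rx 4).
B-28 and F-27 present → X-68 forms (Rx 2).
No rule produces Q-42, and it is not given. No rule produces Z-35, and it is not given. M-50 would need H-71 and M-64 (Rx 1), but M-64 never forms.

X-68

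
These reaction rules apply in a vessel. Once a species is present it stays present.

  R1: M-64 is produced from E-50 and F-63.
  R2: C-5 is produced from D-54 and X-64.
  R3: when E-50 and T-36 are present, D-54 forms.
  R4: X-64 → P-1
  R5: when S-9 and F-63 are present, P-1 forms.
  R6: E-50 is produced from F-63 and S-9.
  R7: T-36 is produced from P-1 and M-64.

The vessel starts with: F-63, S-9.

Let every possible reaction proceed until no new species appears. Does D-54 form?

Yes

S-9 and F-63 present → P-1 forms (R5).
F-63 and S-9 present → E-50 forms (R6).
E-50 and F-63 present → M-64 forms (R1).
P-1 and M-64 present → T-36 forms (R7).
E-50 and T-36 present → D-54 forms (R3).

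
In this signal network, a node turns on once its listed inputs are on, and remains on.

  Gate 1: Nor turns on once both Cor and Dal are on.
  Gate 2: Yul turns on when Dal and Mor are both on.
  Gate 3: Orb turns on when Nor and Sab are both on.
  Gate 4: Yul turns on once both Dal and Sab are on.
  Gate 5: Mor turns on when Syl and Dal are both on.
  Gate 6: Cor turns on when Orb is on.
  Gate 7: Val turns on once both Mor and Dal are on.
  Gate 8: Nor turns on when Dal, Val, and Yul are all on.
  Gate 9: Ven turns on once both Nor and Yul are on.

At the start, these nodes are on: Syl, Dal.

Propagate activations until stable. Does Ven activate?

Gate 5: Syl and Dal on → Mor on.
Gate 2: Dal and Mor on → Yul on.
Mor and Dal are on, so Val turns on (Gate 7).
Dal, Val, and Yul are on, so Nor turns on (Gate 8).
Nor and Yul are on, so Ven turns on (Gate 9).

Yes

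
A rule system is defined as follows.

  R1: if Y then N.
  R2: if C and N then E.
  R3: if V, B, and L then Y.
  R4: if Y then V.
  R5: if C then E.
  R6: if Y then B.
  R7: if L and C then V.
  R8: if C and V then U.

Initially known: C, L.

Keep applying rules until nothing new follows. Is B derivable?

No

B would need Y (R6), but Y is never established.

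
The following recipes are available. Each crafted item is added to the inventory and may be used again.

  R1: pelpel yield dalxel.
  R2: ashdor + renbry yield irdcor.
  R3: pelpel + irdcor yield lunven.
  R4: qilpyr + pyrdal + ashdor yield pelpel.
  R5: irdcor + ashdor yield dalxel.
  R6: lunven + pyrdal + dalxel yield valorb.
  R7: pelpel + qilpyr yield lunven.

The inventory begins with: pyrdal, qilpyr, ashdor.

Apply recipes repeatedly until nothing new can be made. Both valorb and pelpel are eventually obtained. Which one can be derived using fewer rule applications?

pelpel: Using R4, qilpyr, pyrdal, and ashdor make pelpel. [1 rule application]
valorb: qilpyr + pyrdal + ashdor → pelpel (R4). pelpel + qilpyr → lunven (R7). Using R1, pelpel makes dalxel. Using R6, lunven, pyrdal, and dalxel make valorb. [4 rule applications]
pelpel needs fewer.

pelpel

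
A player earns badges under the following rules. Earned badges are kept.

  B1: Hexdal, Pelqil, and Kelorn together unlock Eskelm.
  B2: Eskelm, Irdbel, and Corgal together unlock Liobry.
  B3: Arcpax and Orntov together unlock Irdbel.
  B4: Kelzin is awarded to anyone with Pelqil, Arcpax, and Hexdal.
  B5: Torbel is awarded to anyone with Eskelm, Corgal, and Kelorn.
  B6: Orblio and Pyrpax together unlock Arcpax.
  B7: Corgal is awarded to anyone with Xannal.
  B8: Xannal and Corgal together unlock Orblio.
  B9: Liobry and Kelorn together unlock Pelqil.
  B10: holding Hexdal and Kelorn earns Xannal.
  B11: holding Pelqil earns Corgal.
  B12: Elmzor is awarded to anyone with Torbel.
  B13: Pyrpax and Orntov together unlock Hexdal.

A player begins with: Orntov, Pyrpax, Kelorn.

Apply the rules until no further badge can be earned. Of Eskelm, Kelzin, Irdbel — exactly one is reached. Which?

With Pyrpax and Orntov, Hexdal is earned (B13).
With Hexdal and Kelorn, Xannal is earned (B10).
With Xannal, Corgal is earned (B7).
With Xannal and Corgal, Orblio is earned (B8).
With Orblio and Pyrpax, Arcpax is earned (B6).
With Arcpax and Orntov, Irdbel is earned (B3).
Kelzin would need Pelqil, Arcpax, and Hexdal (B4), but Pelqil is never earned. Eskelm would need Hexdal, Pelqil, and Kelorn (B1), but Pelqil is never earned.

Irdbel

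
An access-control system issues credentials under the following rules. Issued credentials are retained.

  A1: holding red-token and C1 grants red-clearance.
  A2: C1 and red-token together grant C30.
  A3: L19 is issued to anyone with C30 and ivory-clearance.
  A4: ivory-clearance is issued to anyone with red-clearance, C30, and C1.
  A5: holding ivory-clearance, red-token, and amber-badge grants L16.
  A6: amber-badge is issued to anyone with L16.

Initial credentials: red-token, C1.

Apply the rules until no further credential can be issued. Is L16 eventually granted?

L16 would need ivory-clearance, red-token, and amber-badge (A5), but amber-badge is never granted.

No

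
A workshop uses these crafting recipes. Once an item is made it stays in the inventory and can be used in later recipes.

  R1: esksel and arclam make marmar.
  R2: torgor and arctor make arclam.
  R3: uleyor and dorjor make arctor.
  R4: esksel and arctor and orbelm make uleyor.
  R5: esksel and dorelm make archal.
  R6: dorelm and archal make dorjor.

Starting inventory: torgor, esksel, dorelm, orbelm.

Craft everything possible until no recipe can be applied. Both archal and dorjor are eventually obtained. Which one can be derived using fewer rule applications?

archal

archal: Using R5, esksel and dorelm make archal. [1 rule application]
dorjor: Using R5, esksel and dorelm make archal. dorelm and archal → dorjor (R6). [2 rule applications]
archal needs fewer.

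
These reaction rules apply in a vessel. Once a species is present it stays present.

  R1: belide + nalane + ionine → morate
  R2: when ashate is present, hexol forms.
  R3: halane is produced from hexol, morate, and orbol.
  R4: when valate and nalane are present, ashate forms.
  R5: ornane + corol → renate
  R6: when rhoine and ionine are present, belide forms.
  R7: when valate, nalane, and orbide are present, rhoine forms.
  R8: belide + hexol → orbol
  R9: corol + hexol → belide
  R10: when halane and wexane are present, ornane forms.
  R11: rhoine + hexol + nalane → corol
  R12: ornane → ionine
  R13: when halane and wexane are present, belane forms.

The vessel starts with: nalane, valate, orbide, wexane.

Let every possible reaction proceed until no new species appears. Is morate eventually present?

morate would need belide, nalane, and ionine (R1), but ionine never forms.

No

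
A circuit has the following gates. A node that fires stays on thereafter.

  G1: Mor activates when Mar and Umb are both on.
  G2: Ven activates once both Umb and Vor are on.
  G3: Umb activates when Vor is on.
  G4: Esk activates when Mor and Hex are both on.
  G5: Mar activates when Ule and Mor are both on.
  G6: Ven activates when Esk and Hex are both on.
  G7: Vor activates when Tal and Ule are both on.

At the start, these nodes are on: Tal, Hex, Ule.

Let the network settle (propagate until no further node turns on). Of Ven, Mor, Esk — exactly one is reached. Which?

Tal and Ule are on, so Vor activates (G7).
Vor is on, so Umb activates (G3).
G2: Umb and Vor on → Ven on.
Mor would need Mar and Umb (G1), but Mar never turns on. Esk would need Mor and Hex (G4), but Mor never turns on.

Ven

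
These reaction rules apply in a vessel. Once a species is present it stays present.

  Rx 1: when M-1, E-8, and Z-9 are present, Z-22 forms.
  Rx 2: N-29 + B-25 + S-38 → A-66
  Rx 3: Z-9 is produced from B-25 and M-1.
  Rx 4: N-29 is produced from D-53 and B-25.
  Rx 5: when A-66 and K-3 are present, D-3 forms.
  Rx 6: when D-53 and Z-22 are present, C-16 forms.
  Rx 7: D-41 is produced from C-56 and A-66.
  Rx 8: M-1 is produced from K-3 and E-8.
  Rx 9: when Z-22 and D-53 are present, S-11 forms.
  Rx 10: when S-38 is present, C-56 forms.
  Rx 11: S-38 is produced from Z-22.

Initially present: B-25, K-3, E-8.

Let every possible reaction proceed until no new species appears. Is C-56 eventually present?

Yes

K-3 and E-8 present → M-1 forms (Rx 8).
B-25 and M-1 present → Z-9 forms (Rx 3).
M-1, E-8, and Z-9 present → Z-22 forms (Rx 1).
Z-22 present → S-38 forms (Rx 11).
S-38 present → C-56 forms (Rx 10).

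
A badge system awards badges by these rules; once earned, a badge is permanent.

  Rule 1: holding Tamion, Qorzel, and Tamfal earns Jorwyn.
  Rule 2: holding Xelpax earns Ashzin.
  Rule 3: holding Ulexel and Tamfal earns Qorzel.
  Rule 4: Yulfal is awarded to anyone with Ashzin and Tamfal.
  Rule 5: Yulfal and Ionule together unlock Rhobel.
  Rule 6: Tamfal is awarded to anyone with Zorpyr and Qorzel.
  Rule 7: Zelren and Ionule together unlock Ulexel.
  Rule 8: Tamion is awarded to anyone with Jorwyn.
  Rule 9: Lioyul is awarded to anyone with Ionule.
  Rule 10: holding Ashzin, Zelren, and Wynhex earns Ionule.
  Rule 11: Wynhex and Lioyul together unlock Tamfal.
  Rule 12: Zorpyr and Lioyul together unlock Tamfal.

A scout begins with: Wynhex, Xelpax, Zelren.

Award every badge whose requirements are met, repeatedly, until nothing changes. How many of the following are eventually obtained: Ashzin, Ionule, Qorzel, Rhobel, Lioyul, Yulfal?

With Xelpax, Ashzin is earned (Rule 2).
With Ashzin, Zelren, and Wynhex, Ionule is earned (Rule 10).
With Zelren and Ionule, Ulexel is earned (Rule 7).
With Ionule, Lioyul is earned (Rule 9).
With Wynhex and Lioyul, Tamfal is earned (Rule 11).
With Ulexel and Tamfal, Qorzel is earned (Rule 3).
With Ashzin and Tamfal, Yulfal is earned (Rule 4).
With Yulfal and Ionule, Rhobel is earned (Rule 5).
Ashzin: reached.
Ionule: reached.
Qorzel: reached.
Rhobel: reached.
Lioyul: reached.
Yulfal: reached.
All 6 are reached.

6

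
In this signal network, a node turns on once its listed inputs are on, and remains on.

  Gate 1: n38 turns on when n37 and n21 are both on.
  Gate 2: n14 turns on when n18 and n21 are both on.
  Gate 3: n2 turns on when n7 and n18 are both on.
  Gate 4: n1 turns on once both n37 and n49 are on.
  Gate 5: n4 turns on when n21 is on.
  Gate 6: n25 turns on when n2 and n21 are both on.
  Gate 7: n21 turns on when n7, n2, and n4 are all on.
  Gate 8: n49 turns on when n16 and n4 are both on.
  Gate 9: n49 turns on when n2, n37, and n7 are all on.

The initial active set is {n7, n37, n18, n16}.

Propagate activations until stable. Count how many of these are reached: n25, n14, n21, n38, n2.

n7 and n18 are on, so n2 turns on (Gate 3).
n25 would need n2 and n21 (Gate 6), but n21 never turns on.
n14 would need n18 and n21 (Gate 2), but n21 never turns on.
n21 would need n7, n2, and n4 (Gate 7), but n4 never turns on.
n38 would need n37 and n21 (Gate 1), but n21 never turns on.
n2: reached.
Reached: n2 — 1 of the 5.

1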